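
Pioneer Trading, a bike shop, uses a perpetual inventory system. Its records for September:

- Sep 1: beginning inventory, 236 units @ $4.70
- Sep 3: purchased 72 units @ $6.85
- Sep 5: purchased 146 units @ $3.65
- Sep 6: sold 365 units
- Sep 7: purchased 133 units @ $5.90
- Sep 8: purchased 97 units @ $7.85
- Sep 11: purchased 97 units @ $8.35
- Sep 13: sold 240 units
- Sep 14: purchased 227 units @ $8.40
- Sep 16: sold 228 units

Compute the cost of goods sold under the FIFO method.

Sep 6, 365 sold [FIFO — oldest first]: 236 @ $4.70 + 72 @ $6.85 + 57 @ $3.65 = $1,810.45
Sep 13, 240 sold [FIFO — oldest first]: 89 @ $3.65 + 133 @ $5.90 + 18 @ $7.85 = $1,250.85
Sep 16, 228 sold [FIFO — oldest first]: 79 @ $7.85 + 97 @ $8.35 + 52 @ $8.40 = $1,866.90
Total COGS = $1,810.45 + $1,250.85 + $1,866.90 = $4,928.20
Ending inventory: 175 @ $8.40 = $1,470.00

COGS = $4,928.20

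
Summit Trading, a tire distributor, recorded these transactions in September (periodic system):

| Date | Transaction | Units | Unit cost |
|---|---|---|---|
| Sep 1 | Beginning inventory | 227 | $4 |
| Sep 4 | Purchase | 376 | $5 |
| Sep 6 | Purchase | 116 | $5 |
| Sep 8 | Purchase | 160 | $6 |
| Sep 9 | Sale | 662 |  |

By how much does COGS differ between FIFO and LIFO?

FIFO COGS: 227 @ $4 + 376 @ $5 + 59 @ $5 = $3,083
LIFO COGS: 160 @ $6 + 116 @ $5 + 376 @ $5 + 10 @ $4 = $3,460
Difference = |$3,083 − $3,460| = $377

$377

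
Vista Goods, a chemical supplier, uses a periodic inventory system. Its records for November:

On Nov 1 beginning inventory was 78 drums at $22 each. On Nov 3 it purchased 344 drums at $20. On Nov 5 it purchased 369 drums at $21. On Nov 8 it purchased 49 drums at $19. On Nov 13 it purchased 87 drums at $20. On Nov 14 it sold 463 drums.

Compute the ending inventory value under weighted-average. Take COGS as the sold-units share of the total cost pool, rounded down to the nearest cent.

Nov 14, sell 463: 463/927 × $19,016.00 → $9,497.74
Ending inventory (cost pool remaining) = $9,518.26

Ending inventory = $9,518.26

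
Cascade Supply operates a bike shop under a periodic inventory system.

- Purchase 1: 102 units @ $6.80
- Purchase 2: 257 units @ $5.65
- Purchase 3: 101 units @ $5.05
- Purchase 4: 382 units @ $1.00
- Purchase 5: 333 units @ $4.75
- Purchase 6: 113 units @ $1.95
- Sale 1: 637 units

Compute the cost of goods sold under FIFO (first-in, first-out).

Sale 1 (637) [FIFO — oldest first]: 102 @ $6.80 + 257 @ $5.65 + 101 @ $5.05 + 177 @ $1.00 = $2,832.70
Ending inventory: 205 @ $1.00 + 333 @ $4.75 + 113 @ $1.95 = $2,007.10
Check: goods available $4,839.80 = COGS $2,832.70 + ending $2,007.10

COGS = $2,832.70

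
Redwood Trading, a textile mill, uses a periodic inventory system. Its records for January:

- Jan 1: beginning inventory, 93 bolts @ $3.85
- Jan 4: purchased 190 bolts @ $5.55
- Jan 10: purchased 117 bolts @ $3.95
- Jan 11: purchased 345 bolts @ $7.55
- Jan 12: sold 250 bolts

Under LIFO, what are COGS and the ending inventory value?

COGS = $1,887.50; ending inventory = $2,591.95

Jan 12, 250 sold [LIFO — newest first]: 250 @ $7.55 = $1,887.50
Ending inventory: 93 @ $3.85 + 190 @ $5.55 + 117 @ $3.95 + 95 @ $7.55 = $2,591.95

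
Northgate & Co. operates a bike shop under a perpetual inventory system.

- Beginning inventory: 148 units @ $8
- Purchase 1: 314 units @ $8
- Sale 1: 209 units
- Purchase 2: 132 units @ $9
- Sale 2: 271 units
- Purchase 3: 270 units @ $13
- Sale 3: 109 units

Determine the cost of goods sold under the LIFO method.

Sale 1 (209) [LIFO — newest first]: 209 @ $8 = $1,672
Sale 2 (271) [LIFO — newest first]: 132 @ $9 + 105 @ $8 + 34 @ $8 = $2,300
Sale 3 (109) [LIFO — newest first]: 109 @ $13 = $1,417
Total COGS = $1,672 + $2,300 + $1,417 = $5,389
Ending inventory: 114 @ $8 + 161 @ $13 = $3,005
Check: goods available $8,394 = COGS $5,389 + ending $3,005

COGS = $5,389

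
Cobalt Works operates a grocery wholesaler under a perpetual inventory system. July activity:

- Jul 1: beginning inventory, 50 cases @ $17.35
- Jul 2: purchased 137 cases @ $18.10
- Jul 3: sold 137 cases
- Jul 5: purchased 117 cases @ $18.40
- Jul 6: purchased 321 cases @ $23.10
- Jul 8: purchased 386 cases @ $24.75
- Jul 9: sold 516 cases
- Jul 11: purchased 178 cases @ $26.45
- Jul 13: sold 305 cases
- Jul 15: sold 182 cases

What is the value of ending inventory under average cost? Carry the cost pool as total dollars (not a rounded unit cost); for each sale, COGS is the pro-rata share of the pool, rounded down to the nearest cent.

Ending inventory = $1,179.94

After Jul 1: 50 on hand, pool $867.50 (≈ $17.3500 each)
After Jul 2: 187 on hand, pool $3,347.20 (≈ $17.8995 each)
Jul 3, sell 137: 137/187 × $3,347.20 → $2,452.22
After Jul 5: 167 on hand, pool $3,047.78 (≈ $18.2502 each)
After Jul 6: 488 on hand, pool $10,462.88 (≈ $21.4403 each)
After Jul 8: 874 on hand, pool $20,016.38 (≈ $22.9020 each)
Jul 9, sell 516: 516/874 × $20,016.38 → $11,817.45
After Jul 11: 536 on hand, pool $12,907.03 (≈ $24.0803 each)
Jul 13, sell 305: 305/536 × $12,907.03 → $7,344.48
Jul 15, sell 182: 182/231 × $5,562.55 → $4,382.61
Total COGS = $2,452.22 + $11,817.45 + $7,344.48 + $4,382.61 = $25,996.76
Ending inventory (cost pool remaining) = $1,179.94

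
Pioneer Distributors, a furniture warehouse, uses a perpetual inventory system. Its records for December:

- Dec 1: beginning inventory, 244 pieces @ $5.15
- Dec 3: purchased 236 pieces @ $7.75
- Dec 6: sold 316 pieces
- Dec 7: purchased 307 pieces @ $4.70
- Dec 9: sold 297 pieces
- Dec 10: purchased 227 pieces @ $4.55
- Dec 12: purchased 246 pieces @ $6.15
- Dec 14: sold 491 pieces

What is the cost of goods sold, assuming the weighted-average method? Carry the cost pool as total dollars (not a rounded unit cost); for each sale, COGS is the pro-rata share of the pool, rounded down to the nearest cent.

After Dec 1: 244 on hand, pool $1,256.60 (≈ $5.1500 each)
After Dec 3: 480 on hand, pool $3,085.60 (≈ $6.4283 each)
Dec 6, sell 316: 316/480 × $3,085.60 → $2,031.35
After Dec 7: 471 on hand, pool $2,497.15 (≈ $5.3018 each)
Dec 9, sell 297: 297/471 × $2,497.15 → $1,574.63
After Dec 10: 401 on hand, pool $1,955.37 (≈ $4.8762 each)
After Dec 12: 647 on hand, pool $3,468.27 (≈ $5.3605 each)
Dec 14, sell 491: 491/647 × $3,468.27 → $2,632.02
Total COGS = $2,031.35 + $1,574.63 + $2,632.02 = $6,238.00
Ending inventory (cost pool remaining) = $836.25

COGS = $6,238.00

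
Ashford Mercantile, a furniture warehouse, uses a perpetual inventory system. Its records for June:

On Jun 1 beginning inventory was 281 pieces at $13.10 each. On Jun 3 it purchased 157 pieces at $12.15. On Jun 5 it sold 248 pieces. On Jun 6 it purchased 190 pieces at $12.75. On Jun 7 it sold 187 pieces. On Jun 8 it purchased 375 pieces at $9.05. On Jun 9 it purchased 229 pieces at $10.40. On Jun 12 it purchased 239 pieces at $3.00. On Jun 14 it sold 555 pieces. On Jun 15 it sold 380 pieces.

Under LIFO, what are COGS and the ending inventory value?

Jun 5, 248 sold [LIFO — newest first]: 157 @ $12.15 + 91 @ $13.10 = $3,099.65
Jun 7, 187 sold [LIFO — newest first]: 187 @ $12.75 = $2,384.25
Jun 14, 555 sold [LIFO — newest first]: 239 @ $3.00 + 229 @ $10.40 + 87 @ $9.05 = $3,885.95
Jun 15, 380 sold [LIFO — newest first]: 288 @ $9.05 + 3 @ $12.75 + 89 @ $13.10 = $3,810.55
Total COGS = $3,099.65 + $2,384.25 + $3,885.95 + $3,810.55 = $13,180.40
Ending inventory: 101 @ $13.10 = $1,323.10

COGS = $13,180.40; ending inventory = $1,323.10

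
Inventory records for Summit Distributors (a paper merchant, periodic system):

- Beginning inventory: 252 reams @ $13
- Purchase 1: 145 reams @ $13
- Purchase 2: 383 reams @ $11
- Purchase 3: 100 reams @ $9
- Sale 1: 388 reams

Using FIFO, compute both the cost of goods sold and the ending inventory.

Sale 1 (388) [FIFO — oldest first]: 252 @ $13 + 136 @ $13 = $5,044
Ending inventory: 9 @ $13 + 383 @ $11 + 100 @ $9 = $5,230

COGS = $5,044; ending inventory = $5,230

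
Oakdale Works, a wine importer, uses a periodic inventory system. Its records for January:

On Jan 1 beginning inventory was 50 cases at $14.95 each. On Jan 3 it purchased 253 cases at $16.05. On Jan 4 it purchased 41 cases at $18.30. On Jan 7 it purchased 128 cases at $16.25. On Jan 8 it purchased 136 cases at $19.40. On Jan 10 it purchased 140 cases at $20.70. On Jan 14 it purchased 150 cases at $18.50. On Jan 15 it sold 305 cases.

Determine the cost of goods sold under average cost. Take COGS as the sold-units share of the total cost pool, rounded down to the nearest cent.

COGS = $5,417.26

Jan 15, sell 305: 305/898 × $15,949.85 → $5,417.26
Ending inventory (cost pool remaining) = $10,532.59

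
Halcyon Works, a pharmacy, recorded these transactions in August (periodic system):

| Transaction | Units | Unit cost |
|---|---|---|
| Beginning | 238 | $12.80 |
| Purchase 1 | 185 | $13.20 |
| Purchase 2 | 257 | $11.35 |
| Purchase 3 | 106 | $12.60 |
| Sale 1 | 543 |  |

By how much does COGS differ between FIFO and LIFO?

$221.85

FIFO COGS: 238 @ $12.80 + 185 @ $13.20 + 120 @ $11.35 = $6,850.40
LIFO COGS: 106 @ $12.60 + 257 @ $11.35 + 180 @ $13.20 = $6,628.55
Difference = |$6,850.40 − $6,628.55| = $221.85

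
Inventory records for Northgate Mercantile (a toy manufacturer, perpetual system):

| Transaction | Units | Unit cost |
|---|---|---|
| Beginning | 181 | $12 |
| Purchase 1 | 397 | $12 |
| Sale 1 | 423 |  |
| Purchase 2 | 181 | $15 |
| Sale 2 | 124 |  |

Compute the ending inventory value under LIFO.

Ending inventory = $2,715

Sale 1 (423) [LIFO — newest first]: 397 @ $12 + 26 @ $12 = $5,076
Sale 2 (124) [LIFO — newest first]: 124 @ $15 = $1,860
Total COGS = $5,076 + $1,860 = $6,936
Ending inventory: 155 @ $12 + 57 @ $15 = $2,715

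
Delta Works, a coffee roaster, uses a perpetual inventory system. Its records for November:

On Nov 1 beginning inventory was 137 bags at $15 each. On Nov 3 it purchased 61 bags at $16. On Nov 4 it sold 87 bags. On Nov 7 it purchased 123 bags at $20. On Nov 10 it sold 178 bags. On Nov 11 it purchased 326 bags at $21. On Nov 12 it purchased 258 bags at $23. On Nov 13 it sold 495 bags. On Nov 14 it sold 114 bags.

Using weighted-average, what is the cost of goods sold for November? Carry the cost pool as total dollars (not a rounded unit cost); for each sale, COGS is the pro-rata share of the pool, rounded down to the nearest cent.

After Nov 1: 137 on hand, pool $2,055.00 (≈ $15.0000 each)
After Nov 3: 198 on hand, pool $3,031.00 (≈ $15.3081 each)
Nov 4, sell 87: 87/198 × $3,031.00 → $1,331.80
After Nov 7: 234 on hand, pool $4,159.20 (≈ $17.7744 each)
Nov 10, sell 178: 178/234 × $4,159.20 → $3,163.83
After Nov 11: 382 on hand, pool $7,841.37 (≈ $20.5271 each)
After Nov 12: 640 on hand, pool $13,775.37 (≈ $21.5240 each)
Nov 13, sell 495: 495/640 × $13,775.37 → $10,654.38
Nov 14, sell 114: 114/145 × $3,120.99 → $2,453.74
Total COGS = $1,331.80 + $3,163.83 + $10,654.38 + $2,453.74 = $17,603.75
Ending inventory (cost pool remaining) = $667.25
Check: goods available $18,271.00 = COGS $17,603.75 + ending $667.25

COGS = $17,603.75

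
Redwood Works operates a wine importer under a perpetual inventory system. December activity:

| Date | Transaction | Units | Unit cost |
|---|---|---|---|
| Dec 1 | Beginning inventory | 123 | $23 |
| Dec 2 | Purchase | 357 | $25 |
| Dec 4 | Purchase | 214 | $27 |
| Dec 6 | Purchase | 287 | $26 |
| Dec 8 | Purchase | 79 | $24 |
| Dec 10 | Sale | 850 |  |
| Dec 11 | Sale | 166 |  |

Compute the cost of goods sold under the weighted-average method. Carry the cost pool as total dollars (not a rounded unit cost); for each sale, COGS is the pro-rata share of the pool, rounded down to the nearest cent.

After Dec 1: 123 on hand, pool $2,829.00 (≈ $23.0000 each)
After Dec 2: 480 on hand, pool $11,754.00 (≈ $24.4875 each)
After Dec 4: 694 on hand, pool $17,532.00 (≈ $25.2622 each)
After Dec 6: 981 on hand, pool $24,994.00 (≈ $25.4781 each)
After Dec 8: 1060 on hand, pool $26,890.00 (≈ $25.3679 each)
Dec 10, sell 850: 850/1060 × $26,890.00 → $21,562.73
Dec 11, sell 166: 166/210 × $5,327.27 → $4,211.08
Total COGS = $21,562.73 + $4,211.08 = $25,773.81
Ending inventory (cost pool remaining) = $1,116.19
Check: goods available $26,890.00 = COGS $25,773.81 + ending $1,116.19

COGS = $25,773.81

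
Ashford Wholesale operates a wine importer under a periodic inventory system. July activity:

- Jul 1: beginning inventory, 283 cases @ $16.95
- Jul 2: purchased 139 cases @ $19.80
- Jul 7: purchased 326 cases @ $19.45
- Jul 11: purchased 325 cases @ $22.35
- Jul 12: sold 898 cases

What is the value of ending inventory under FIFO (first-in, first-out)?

Ending inventory = $3,911.25

Jul 12, 898 sold [FIFO — oldest first]: 283 @ $16.95 + 139 @ $19.80 + 326 @ $19.45 + 150 @ $22.35 = $17,242.25
Ending inventory: 175 @ $22.35 = $3,911.25
Check: goods available $21,153.50 = COGS $17,242.25 + ending $3,911.25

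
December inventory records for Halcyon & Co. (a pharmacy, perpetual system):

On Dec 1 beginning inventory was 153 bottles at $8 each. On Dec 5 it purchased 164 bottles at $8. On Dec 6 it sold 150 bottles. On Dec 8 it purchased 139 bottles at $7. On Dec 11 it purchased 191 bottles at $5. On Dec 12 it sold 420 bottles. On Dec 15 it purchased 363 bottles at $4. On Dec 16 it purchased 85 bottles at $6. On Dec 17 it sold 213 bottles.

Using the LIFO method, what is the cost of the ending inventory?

Dec 6, 150 sold [LIFO — newest first]: 150 @ $8 = $1,200
Dec 12, 420 sold [LIFO — newest first]: 191 @ $5 + 139 @ $7 + 14 @ $8 + 76 @ $8 = $2,648
Dec 17, 213 sold [LIFO — newest first]: 85 @ $6 + 128 @ $4 = $1,022
Total COGS = $1,200 + $2,648 + $1,022 = $4,870
Ending inventory: 77 @ $8 + 235 @ $4 = $1,556
Check: goods available $6,426 = COGS $4,870 + ending $1,556

Ending inventory = $1,556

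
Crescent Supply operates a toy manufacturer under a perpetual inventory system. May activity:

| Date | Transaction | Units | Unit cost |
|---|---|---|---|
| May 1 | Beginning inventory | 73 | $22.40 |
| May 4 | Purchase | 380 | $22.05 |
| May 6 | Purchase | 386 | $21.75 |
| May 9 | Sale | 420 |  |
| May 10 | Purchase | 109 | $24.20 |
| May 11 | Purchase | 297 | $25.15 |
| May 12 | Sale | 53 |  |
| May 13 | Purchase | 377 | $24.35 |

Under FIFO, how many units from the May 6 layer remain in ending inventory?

366

May 9, 420 sold [FIFO — oldest first]: 73 @ $22.40 + 347 @ $22.05 = $9,286.55
May 12, 53 sold [FIFO — oldest first]: 33 @ $22.05 + 20 @ $21.75 = $1,162.65
Total COGS = $9,286.55 + $1,162.65 = $10,449.20
Ending inventory: 366 @ $21.75 + 109 @ $24.20 + 297 @ $25.15 + 377 @ $24.35 = $27,247.80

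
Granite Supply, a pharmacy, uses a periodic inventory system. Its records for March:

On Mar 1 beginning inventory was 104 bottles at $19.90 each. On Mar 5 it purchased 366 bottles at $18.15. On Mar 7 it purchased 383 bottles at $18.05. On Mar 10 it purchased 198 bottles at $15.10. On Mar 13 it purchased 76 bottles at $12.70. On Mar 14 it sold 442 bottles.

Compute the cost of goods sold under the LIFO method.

Mar 14, 442 sold [LIFO — newest first]: 76 @ $12.70 + 198 @ $15.10 + 168 @ $18.05 = $6,987.40
Ending inventory: 104 @ $19.90 + 366 @ $18.15 + 215 @ $18.05 = $12,593.25

COGS = $6,987.40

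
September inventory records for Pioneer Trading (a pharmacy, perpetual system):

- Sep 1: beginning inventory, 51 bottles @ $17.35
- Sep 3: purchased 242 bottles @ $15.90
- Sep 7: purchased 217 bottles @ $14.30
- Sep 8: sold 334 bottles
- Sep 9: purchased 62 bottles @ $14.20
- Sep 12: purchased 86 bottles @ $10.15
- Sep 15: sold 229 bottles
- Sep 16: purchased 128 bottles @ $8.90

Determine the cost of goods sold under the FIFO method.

Sep 8, 334 sold [FIFO — oldest first]: 51 @ $17.35 + 242 @ $15.90 + 41 @ $14.30 = $5,318.95
Sep 15, 229 sold [FIFO — oldest first]: 176 @ $14.30 + 53 @ $14.20 = $3,269.40
Total COGS = $5,318.95 + $3,269.40 = $8,588.35
Ending inventory: 9 @ $14.20 + 86 @ $10.15 + 128 @ $8.90 = $2,139.90
Check: goods available $10,728.25 = COGS $8,588.35 + ending $2,139.90

COGS = $8,588.35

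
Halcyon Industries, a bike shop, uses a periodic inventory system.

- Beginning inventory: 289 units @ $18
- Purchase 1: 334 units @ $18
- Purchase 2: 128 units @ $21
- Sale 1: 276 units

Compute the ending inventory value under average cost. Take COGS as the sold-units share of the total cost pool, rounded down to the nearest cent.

Ending inventory = $8,792.88

Sale 1, sell 276: 276/751 × $13,902.00 → $5,109.12
Ending inventory (cost pool remaining) = $8,792.88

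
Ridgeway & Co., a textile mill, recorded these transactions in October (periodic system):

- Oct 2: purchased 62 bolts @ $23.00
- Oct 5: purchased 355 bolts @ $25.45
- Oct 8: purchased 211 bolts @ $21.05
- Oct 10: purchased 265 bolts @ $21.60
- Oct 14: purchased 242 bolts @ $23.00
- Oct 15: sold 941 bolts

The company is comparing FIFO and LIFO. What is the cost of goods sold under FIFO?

FIFO COGS: 62 @ $23.00 + 355 @ $25.45 + 211 @ $21.05 + 265 @ $21.60 + 48 @ $23.00 = $21,730.30
LIFO COGS: 242 @ $23.00 + 265 @ $21.60 + 211 @ $21.05 + 223 @ $25.45 = $21,406.90

COGS = $21,730.30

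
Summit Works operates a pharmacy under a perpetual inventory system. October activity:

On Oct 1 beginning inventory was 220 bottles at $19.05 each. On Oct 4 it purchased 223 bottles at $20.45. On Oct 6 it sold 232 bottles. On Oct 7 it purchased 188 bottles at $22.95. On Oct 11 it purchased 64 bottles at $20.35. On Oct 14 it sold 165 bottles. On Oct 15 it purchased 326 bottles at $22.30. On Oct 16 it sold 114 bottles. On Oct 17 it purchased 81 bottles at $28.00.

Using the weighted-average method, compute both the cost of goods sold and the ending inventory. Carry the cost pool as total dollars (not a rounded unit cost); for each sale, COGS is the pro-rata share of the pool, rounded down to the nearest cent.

COGS = $10,549.01; ending inventory = $13,357.14

After Oct 1: 220 on hand, pool $4,191.00 (≈ $19.0500 each)
After Oct 4: 443 on hand, pool $8,751.35 (≈ $19.7547 each)
Oct 6, sell 232: 232/443 × $8,751.35 → $4,583.09
After Oct 7: 399 on hand, pool $8,482.86 (≈ $21.2603 each)
After Oct 11: 463 on hand, pool $9,785.26 (≈ $21.1345 each)
Oct 14, sell 165: 165/463 × $9,785.26 → $3,487.18
After Oct 15: 624 on hand, pool $13,567.88 (≈ $21.7434 each)
Oct 16, sell 114: 114/624 × $13,567.88 → $2,478.74
After Oct 17: 591 on hand, pool $13,357.14 (≈ $22.6009 each)
Total COGS = $4,583.09 + $3,487.18 + $2,478.74 = $10,549.01
Ending inventory (cost pool remaining) = $13,357.14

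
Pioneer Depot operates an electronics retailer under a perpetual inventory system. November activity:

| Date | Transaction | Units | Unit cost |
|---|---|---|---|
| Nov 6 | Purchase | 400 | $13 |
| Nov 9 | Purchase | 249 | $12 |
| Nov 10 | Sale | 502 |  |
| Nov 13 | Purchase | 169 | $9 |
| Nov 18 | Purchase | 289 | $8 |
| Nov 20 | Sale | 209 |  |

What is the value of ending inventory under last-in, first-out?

Nov 10, 502 sold [LIFO — newest first]: 249 @ $12 + 253 @ $13 = $6,277
Nov 20, 209 sold [LIFO — newest first]: 209 @ $8 = $1,672
Total COGS = $6,277 + $1,672 = $7,949
Ending inventory: 147 @ $13 + 169 @ $9 + 80 @ $8 = $4,072

Ending inventory = $4,072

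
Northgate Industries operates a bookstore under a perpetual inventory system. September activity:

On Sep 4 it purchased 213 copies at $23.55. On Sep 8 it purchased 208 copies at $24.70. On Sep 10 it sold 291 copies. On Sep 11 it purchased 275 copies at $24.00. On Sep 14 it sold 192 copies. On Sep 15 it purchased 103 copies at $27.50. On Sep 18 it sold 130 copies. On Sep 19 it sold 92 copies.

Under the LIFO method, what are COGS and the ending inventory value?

Sep 10, 291 sold [LIFO — newest first]: 208 @ $24.70 + 83 @ $23.55 = $7,092.25
Sep 14, 192 sold [LIFO — newest first]: 192 @ $24.00 = $4,608.00
Sep 18, 130 sold [LIFO — newest first]: 103 @ $27.50 + 27 @ $24.00 = $3,480.50
Sep 19, 92 sold [LIFO — newest first]: 56 @ $24.00 + 36 @ $23.55 = $2,191.80
Total COGS = $7,092.25 + $4,608.00 + $3,480.50 + $2,191.80 = $17,372.55
Ending inventory: 94 @ $23.55 = $2,213.70
Check: goods available $19,586.25 = COGS $17,372.55 + ending $2,213.70

COGS = $17,372.55; ending inventory = $2,213.70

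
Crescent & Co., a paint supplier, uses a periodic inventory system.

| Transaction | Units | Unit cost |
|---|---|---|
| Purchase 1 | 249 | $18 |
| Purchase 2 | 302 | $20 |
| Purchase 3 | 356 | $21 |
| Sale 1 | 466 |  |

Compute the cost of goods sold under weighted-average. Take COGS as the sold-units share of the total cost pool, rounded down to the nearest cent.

Sale 1, sell 466: 466/907 × $17,998.00 → $9,247.04
Ending inventory (cost pool remaining) = $8,750.96
Check: goods available $17,998.00 = COGS $9,247.04 + ending $8,750.96

COGS = $9,247.04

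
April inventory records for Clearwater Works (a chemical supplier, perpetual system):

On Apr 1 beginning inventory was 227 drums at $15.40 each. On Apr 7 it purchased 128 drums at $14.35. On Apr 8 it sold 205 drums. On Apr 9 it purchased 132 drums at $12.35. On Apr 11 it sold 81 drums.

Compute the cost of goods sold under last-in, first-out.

COGS = $4,022.95

Apr 8, 205 sold [LIFO — newest first]: 128 @ $14.35 + 77 @ $15.40 = $3,022.60
Apr 11, 81 sold [LIFO — newest first]: 81 @ $12.35 = $1,000.35
Total COGS = $3,022.60 + $1,000.35 = $4,022.95
Ending inventory: 150 @ $15.40 + 51 @ $12.35 = $2,939.85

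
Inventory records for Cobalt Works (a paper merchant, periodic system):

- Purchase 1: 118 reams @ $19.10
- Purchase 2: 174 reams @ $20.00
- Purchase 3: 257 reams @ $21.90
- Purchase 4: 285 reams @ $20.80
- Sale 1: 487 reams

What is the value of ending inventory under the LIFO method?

Sale 1 (487) [LIFO — newest first]: 285 @ $20.80 + 202 @ $21.90 = $10,351.80
Ending inventory: 118 @ $19.10 + 174 @ $20.00 + 55 @ $21.90 = $6,938.30

Ending inventory = $6,938.30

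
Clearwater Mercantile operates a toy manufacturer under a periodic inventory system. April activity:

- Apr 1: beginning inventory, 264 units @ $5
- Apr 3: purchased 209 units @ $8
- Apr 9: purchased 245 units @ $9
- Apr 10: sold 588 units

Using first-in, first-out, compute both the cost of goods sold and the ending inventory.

COGS = $4,027; ending inventory = $1,170

Apr 10, 588 sold [FIFO — oldest first]: 264 @ $5 + 209 @ $8 + 115 @ $9 = $4,027
Ending inventory: 130 @ $9 = $1,170
Check: goods available $5,197 = COGS $4,027 + ending $1,170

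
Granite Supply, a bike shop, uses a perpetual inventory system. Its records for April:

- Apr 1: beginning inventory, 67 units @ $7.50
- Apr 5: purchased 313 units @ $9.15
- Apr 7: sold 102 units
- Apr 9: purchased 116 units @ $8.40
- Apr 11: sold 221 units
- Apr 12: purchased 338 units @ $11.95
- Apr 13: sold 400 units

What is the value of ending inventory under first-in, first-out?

Apr 7, 102 sold [FIFO — oldest first]: 67 @ $7.50 + 35 @ $9.15 = $822.75
Apr 11, 221 sold [FIFO — oldest first]: 221 @ $9.15 = $2,022.15
Apr 13, 400 sold [FIFO — oldest first]: 57 @ $9.15 + 116 @ $8.40 + 227 @ $11.95 = $4,208.60
Total COGS = $822.75 + $2,022.15 + $4,208.60 = $7,053.50
Ending inventory: 111 @ $11.95 = $1,326.45
Check: goods available $8,379.95 = COGS $7,053.50 + ending $1,326.45

Ending inventory = $1,326.45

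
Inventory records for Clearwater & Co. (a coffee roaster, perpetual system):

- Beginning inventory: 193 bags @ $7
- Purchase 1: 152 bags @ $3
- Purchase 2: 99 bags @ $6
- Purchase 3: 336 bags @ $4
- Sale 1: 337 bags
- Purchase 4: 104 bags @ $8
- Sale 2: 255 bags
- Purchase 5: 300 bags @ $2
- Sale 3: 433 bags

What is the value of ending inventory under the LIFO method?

Sale 1 (337) [LIFO — newest first]: 336 @ $4 + 1 @ $6 = $1,350
Sale 2 (255) [LIFO — newest first]: 104 @ $8 + 98 @ $6 + 53 @ $3 = $1,579
Sale 3 (433) [LIFO — newest first]: 300 @ $2 + 99 @ $3 + 34 @ $7 = $1,135
Total COGS = $1,350 + $1,579 + $1,135 = $4,064
Ending inventory: 159 @ $7 = $1,113

Ending inventory = $1,113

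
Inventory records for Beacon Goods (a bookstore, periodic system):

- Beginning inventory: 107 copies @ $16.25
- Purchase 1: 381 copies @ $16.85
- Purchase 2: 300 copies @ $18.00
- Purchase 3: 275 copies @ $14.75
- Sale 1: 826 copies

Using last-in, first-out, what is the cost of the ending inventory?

Sale 1 (826) [LIFO — newest first]: 275 @ $14.75 + 300 @ $18.00 + 251 @ $16.85 = $13,685.60
Ending inventory: 107 @ $16.25 + 130 @ $16.85 = $3,929.25
Check: goods available $17,614.85 = COGS $13,685.60 + ending $3,929.25

Ending inventory = $3,929.25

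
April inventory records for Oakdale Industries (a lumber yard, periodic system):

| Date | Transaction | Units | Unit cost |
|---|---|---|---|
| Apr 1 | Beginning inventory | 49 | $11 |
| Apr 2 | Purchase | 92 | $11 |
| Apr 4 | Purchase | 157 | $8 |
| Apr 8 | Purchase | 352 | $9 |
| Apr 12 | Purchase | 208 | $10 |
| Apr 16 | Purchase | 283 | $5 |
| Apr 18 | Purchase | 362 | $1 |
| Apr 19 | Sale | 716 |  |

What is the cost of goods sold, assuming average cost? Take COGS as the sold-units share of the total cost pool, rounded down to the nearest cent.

Apr 19, sell 716: 716/1503 × $9,832.00 → $4,683.77
Ending inventory (cost pool remaining) = $5,148.23
Check: goods available $9,832.00 = COGS $4,683.77 + ending $5,148.23

COGS = $4,683.77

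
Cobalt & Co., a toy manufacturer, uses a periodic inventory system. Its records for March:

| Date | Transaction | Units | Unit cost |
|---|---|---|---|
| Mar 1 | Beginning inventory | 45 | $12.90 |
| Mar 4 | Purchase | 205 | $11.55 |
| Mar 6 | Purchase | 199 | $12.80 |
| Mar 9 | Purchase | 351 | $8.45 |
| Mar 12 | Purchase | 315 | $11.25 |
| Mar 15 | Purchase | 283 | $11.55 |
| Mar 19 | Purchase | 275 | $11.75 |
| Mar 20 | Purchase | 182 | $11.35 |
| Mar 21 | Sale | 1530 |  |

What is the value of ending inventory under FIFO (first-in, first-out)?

Ending inventory = $3,745.95

Mar 21, 1530 sold [FIFO — oldest first]: 45 @ $12.90 + 205 @ $11.55 + 199 @ $12.80 + 351 @ $8.45 + 315 @ $11.25 + 283 @ $11.55 + 132 @ $11.75 = $16,824.80
Ending inventory: 143 @ $11.75 + 182 @ $11.35 = $3,745.95
Check: goods available $20,570.75 = COGS $16,824.80 + ending $3,745.95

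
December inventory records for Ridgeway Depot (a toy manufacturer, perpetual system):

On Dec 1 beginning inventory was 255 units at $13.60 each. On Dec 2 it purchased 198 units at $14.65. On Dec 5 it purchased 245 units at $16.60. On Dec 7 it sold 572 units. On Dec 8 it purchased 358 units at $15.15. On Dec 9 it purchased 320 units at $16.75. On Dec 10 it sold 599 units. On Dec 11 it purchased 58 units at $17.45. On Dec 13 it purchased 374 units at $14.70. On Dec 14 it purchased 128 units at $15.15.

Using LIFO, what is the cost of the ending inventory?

Dec 7, 572 sold [LIFO — newest first]: 245 @ $16.60 + 198 @ $14.65 + 129 @ $13.60 = $8,722.10
Dec 10, 599 sold [LIFO — newest first]: 320 @ $16.75 + 279 @ $15.15 = $9,586.85
Total COGS = $8,722.10 + $9,586.85 = $18,308.95
Ending inventory: 126 @ $13.60 + 79 @ $15.15 + 58 @ $17.45 + 374 @ $14.70 + 128 @ $15.15 = $11,359.55

Ending inventory = $11,359.55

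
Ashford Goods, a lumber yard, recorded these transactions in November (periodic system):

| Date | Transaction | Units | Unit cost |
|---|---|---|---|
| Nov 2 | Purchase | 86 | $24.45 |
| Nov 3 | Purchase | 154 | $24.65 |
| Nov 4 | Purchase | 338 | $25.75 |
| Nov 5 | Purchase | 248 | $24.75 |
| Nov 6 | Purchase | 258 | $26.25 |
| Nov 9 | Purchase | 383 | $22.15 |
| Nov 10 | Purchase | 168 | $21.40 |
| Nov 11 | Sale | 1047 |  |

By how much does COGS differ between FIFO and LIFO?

FIFO COGS: 86 @ $24.45 + 154 @ $24.65 + 338 @ $25.75 + 248 @ $24.75 + 221 @ $26.25 = $26,541.55
LIFO COGS: 168 @ $21.40 + 383 @ $22.15 + 258 @ $26.25 + 238 @ $24.75 = $24,741.65
Difference = |$26,541.55 − $24,741.65| = $1,799.90

$1,799.90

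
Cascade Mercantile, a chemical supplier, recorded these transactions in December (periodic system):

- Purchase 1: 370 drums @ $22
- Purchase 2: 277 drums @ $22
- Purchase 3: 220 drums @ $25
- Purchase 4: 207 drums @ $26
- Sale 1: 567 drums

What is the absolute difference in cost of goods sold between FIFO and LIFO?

$1,488

FIFO COGS: 370 @ $22 + 197 @ $22 = $12,474
LIFO COGS: 207 @ $26 + 220 @ $25 + 140 @ $22 = $13,962
Difference = |$12,474 − $13,962| = $1,488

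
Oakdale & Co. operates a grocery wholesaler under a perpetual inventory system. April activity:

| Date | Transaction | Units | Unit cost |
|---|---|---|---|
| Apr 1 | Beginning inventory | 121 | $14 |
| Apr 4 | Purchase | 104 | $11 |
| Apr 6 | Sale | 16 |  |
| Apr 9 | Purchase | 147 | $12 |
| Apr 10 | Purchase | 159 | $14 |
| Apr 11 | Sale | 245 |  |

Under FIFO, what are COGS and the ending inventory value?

Apr 6, 16 sold [FIFO — oldest first]: 16 @ $14 = $224
Apr 11, 245 sold [FIFO — oldest first]: 105 @ $14 + 104 @ $11 + 36 @ $12 = $3,046
Total COGS = $224 + $3,046 = $3,270
Ending inventory: 111 @ $12 + 159 @ $14 = $3,558

COGS = $3,270; ending inventory = $3,558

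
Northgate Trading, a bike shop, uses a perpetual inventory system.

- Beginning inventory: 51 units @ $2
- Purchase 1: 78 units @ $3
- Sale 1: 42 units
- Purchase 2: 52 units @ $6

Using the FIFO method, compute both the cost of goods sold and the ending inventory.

Sale 1 (42) [FIFO — oldest first]: 42 @ $2 = $84
Ending inventory: 9 @ $2 + 78 @ $3 + 52 @ $6 = $564
Check: goods available $648 = COGS $84 + ending $564

COGS = $84; ending inventory = $564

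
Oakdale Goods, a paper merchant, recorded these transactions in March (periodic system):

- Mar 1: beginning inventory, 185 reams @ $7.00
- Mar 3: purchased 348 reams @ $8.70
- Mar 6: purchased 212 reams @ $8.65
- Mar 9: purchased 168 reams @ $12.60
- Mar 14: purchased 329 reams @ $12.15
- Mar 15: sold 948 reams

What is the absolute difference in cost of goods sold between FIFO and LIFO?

FIFO COGS: 185 @ $7.00 + 348 @ $8.70 + 212 @ $8.65 + 168 @ $12.60 + 35 @ $12.15 = $8,698.45
LIFO COGS: 329 @ $12.15 + 168 @ $12.60 + 212 @ $8.65 + 239 @ $8.70 = $10,027.25
Difference = |$8,698.45 − $10,027.25| = $1,328.80

$1,328.80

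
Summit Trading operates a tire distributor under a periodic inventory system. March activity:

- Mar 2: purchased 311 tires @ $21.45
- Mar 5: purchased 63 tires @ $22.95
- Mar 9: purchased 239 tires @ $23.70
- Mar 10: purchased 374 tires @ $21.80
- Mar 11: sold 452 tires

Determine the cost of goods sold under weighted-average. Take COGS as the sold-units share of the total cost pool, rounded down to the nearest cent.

Mar 11, sell 452: 452/987 × $21,934.30 → $10,044.88
Ending inventory (cost pool remaining) = $11,889.42

COGS = $10,044.88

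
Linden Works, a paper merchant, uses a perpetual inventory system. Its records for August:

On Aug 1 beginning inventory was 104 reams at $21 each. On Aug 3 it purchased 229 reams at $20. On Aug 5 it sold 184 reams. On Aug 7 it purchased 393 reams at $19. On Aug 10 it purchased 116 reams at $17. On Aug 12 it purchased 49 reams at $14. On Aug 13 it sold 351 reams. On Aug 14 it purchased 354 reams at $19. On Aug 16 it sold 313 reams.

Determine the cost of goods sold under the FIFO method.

Aug 5, 184 sold [FIFO — oldest first]: 104 @ $21 + 80 @ $20 = $3,784
Aug 13, 351 sold [FIFO — oldest first]: 149 @ $20 + 202 @ $19 = $6,818
Aug 16, 313 sold [FIFO — oldest first]: 191 @ $19 + 116 @ $17 + 6 @ $14 = $5,685
Total COGS = $3,784 + $6,818 + $5,685 = $16,287
Ending inventory: 43 @ $14 + 354 @ $19 = $7,328

COGS = $16,287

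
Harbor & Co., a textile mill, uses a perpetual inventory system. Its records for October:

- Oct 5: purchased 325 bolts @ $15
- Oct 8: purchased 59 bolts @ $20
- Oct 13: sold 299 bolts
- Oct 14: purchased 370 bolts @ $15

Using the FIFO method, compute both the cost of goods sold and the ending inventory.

Oct 13, 299 sold [FIFO — oldest first]: 299 @ $15 = $4,485
Ending inventory: 26 @ $15 + 59 @ $20 + 370 @ $15 = $7,120

COGS = $4,485; ending inventory = $7,120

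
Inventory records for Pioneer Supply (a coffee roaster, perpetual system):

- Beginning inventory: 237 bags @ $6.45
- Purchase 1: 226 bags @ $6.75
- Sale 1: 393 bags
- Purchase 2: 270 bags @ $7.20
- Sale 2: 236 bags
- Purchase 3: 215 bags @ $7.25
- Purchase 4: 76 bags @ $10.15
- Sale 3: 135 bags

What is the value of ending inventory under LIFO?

Ending inventory = $1,827.30

Sale 1 (393) [LIFO — newest first]: 226 @ $6.75 + 167 @ $6.45 = $2,602.65
Sale 2 (236) [LIFO — newest first]: 236 @ $7.20 = $1,699.20
Sale 3 (135) [LIFO — newest first]: 76 @ $10.15 + 59 @ $7.25 = $1,199.15
Total COGS = $2,602.65 + $1,699.20 + $1,199.15 = $5,501.00
Ending inventory: 70 @ $6.45 + 34 @ $7.20 + 156 @ $7.25 = $1,827.30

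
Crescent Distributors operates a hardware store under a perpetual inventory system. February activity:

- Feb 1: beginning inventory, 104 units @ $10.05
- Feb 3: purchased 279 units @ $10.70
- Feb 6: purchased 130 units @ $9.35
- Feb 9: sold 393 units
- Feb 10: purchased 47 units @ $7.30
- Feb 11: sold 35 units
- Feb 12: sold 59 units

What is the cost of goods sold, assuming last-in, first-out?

COGS = $4,855.45

Feb 9, 393 sold [LIFO — newest first]: 130 @ $9.35 + 263 @ $10.70 = $4,029.60
Feb 11, 35 sold [LIFO — newest first]: 35 @ $7.30 = $255.50
Feb 12, 59 sold [LIFO — newest first]: 12 @ $7.30 + 16 @ $10.70 + 31 @ $10.05 = $570.35
Total COGS = $4,029.60 + $255.50 + $570.35 = $4,855.45
Ending inventory: 73 @ $10.05 = $733.65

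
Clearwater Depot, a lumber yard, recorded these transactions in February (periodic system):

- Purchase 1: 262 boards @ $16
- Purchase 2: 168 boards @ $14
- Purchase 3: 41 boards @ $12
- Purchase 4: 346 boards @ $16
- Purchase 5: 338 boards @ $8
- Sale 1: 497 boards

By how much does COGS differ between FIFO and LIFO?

$2,204

FIFO COGS: 262 @ $16 + 168 @ $14 + 41 @ $12 + 26 @ $16 = $7,452
LIFO COGS: 338 @ $8 + 159 @ $16 = $5,248
Difference = |$7,452 − $5,248| = $2,204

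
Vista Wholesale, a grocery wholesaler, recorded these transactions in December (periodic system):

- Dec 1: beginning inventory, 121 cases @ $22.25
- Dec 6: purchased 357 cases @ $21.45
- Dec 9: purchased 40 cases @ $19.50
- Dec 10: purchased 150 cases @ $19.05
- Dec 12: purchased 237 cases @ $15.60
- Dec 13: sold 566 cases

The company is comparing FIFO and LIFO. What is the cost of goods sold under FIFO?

FIFO COGS: 121 @ $22.25 + 357 @ $21.45 + 40 @ $19.50 + 48 @ $19.05 = $12,044.30
LIFO COGS: 237 @ $15.60 + 150 @ $19.05 + 40 @ $19.50 + 139 @ $21.45 = $10,316.25

COGS = $12,044.30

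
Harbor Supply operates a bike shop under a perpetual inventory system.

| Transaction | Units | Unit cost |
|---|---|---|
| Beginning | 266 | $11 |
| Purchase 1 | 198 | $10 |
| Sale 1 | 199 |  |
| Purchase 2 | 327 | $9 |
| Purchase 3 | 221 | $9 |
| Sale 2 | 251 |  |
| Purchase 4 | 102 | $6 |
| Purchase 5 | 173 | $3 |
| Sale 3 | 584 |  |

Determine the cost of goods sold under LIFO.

Sale 1 (199) [LIFO — newest first]: 198 @ $10 + 1 @ $11 = $1,991
Sale 2 (251) [LIFO — newest first]: 221 @ $9 + 30 @ $9 = $2,259
Sale 3 (584) [LIFO — newest first]: 173 @ $3 + 102 @ $6 + 297 @ $9 + 12 @ $11 = $3,936
Total COGS = $1,991 + $2,259 + $3,936 = $8,186
Ending inventory: 253 @ $11 = $2,783

COGS = $8,186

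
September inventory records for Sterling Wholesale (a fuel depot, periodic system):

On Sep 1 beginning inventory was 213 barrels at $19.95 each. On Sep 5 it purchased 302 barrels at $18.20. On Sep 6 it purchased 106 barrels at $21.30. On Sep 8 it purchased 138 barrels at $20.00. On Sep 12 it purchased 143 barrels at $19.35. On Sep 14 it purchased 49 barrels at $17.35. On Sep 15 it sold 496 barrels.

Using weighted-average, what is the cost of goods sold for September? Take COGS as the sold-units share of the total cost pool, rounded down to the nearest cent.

COGS = $9,586.59

Sep 15, sell 496: 496/951 × $18,380.75 → $9,586.59
Ending inventory (cost pool remaining) = $8,794.16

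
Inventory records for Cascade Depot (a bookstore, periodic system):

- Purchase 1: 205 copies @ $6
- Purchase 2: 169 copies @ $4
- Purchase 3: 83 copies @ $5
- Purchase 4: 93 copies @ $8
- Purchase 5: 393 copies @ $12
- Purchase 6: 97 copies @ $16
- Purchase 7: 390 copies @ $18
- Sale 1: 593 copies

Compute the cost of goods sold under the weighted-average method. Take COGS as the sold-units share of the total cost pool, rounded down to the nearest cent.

COGS = $6,781.34

Sale 1, sell 593: 593/1430 × $16,353.00 → $6,781.34
Ending inventory (cost pool remaining) = $9,571.66
Check: goods available $16,353.00 = COGS $6,781.34 + ending $9,571.66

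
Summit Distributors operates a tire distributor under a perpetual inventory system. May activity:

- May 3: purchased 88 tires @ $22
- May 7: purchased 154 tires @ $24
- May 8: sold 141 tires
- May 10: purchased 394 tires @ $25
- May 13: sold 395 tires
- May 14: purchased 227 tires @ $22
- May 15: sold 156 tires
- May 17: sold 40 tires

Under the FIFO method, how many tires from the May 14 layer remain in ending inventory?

131

May 8, 141 sold [FIFO — oldest first]: 88 @ $22 + 53 @ $24 = $3,208
May 13, 395 sold [FIFO — oldest first]: 101 @ $24 + 294 @ $25 = $9,774
May 15, 156 sold [FIFO — oldest first]: 100 @ $25 + 56 @ $22 = $3,732
May 17, 40 sold [FIFO — oldest first]: 40 @ $22 = $880
Total COGS = $3,208 + $9,774 + $3,732 + $880 = $17,594
Ending inventory: 131 @ $22 = $2,882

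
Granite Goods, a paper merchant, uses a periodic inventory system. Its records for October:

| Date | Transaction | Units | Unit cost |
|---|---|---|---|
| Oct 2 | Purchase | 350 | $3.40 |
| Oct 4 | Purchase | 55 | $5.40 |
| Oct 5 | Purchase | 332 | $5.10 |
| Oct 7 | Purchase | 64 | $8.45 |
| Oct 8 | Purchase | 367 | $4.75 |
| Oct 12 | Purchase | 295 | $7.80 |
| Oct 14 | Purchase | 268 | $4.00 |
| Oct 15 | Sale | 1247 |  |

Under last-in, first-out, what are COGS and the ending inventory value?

Oct 15, 1247 sold [LIFO — newest first]: 268 @ $4.00 + 295 @ $7.80 + 367 @ $4.75 + 64 @ $8.45 + 253 @ $5.10 = $6,947.35
Ending inventory: 350 @ $3.40 + 55 @ $5.40 + 79 @ $5.10 = $1,889.90
Check: goods available $8,837.25 = COGS $6,947.35 + ending $1,889.90

COGS = $6,947.35; ending inventory = $1,889.90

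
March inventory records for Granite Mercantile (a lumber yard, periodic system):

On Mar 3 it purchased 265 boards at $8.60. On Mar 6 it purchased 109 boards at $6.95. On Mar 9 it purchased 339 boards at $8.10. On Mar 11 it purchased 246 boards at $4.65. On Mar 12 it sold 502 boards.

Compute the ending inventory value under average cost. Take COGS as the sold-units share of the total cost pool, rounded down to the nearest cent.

Ending inventory = $3,300.67

Mar 12, sell 502: 502/959 × $6,926.35 → $3,625.68
Ending inventory (cost pool remaining) = $3,300.67
Check: goods available $6,926.35 = COGS $3,625.68 + ending $3,300.67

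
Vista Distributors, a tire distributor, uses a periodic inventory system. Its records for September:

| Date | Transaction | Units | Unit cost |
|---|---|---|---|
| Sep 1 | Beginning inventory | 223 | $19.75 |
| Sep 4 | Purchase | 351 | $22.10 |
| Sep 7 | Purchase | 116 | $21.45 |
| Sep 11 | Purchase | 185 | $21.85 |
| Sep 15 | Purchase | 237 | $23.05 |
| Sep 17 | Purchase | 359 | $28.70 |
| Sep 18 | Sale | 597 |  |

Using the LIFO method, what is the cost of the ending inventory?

Sep 18, 597 sold [LIFO — newest first]: 359 @ $28.70 + 237 @ $23.05 + 1 @ $21.85 = $15,788.00
Ending inventory: 223 @ $19.75 + 351 @ $22.10 + 116 @ $21.45 + 184 @ $21.85 = $18,669.95
Check: goods available $34,457.95 = COGS $15,788.00 + ending $18,669.95

Ending inventory = $18,669.95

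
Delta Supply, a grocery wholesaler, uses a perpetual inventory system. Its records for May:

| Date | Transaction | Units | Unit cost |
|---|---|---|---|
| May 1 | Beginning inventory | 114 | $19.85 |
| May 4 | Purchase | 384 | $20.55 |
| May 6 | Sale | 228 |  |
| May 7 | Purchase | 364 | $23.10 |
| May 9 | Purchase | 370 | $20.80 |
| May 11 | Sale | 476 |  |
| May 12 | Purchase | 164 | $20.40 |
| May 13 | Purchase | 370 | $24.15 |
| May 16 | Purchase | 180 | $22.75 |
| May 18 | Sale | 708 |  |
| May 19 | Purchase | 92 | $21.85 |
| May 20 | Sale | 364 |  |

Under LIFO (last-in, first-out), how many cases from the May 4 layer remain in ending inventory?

148

May 6, 228 sold [LIFO — newest first]: 228 @ $20.55 = $4,685.40
May 11, 476 sold [LIFO — newest first]: 370 @ $20.80 + 106 @ $23.10 = $10,144.60
May 18, 708 sold [LIFO — newest first]: 180 @ $22.75 + 370 @ $24.15 + 158 @ $20.40 = $16,253.70
May 20, 364 sold [LIFO — newest first]: 92 @ $21.85 + 6 @ $20.40 + 258 @ $23.10 + 8 @ $20.55 = $8,256.80
Total COGS = $4,685.40 + $10,144.60 + $16,253.70 + $8,256.80 = $39,340.50
Ending inventory: 114 @ $19.85 + 148 @ $20.55 = $5,304.30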